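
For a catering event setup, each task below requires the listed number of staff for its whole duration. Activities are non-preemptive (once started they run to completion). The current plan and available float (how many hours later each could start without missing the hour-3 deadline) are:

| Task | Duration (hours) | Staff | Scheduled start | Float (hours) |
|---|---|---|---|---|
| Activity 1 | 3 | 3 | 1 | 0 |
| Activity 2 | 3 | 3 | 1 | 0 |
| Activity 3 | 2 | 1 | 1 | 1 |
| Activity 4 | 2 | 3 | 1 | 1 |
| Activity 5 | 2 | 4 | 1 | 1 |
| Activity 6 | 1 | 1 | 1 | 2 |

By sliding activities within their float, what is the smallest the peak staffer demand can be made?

Early-start (Activity 1@1, Activity 2@1, Activity 3@1, Activity 4@1, Activity 5@1, Activity 6@1) gives peak 15: h1:15  h2:14  h3:6.
Shift Activity 6→3.
Schedule Activity 1@1, Activity 2@1, Activity 3@1, Activity 4@1, Activity 5@1, Activity 6@3: h1:14  h2:14  h3:7 — peak 14.
No arrangement of the 24 feasible schedules does better.

14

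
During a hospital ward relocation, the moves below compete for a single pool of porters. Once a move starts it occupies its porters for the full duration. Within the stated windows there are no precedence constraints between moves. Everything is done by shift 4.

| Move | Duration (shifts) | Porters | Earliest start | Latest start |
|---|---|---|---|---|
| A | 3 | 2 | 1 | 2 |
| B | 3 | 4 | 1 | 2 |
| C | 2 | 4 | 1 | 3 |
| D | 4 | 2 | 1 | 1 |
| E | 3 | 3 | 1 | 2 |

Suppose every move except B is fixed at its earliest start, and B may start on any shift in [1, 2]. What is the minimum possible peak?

15

B@1: s1:15  s2:15  s3:11  s4:2 → peak 15
B@2: s1:11  s2:15  s3:11  s4:6 → peak 15
Best is B@1, peak 15.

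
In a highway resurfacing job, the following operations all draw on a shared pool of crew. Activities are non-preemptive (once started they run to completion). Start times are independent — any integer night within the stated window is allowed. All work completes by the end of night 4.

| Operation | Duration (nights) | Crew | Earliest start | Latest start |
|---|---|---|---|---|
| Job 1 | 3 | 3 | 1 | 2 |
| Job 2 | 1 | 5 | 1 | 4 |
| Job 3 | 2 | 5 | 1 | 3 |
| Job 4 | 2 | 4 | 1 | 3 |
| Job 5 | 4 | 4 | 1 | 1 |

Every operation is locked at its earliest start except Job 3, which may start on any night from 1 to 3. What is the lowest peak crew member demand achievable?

Job 3@1: n1:21  n2:16  n3:7  n4:4 → peak 21
Job 3@2: n1:16  n2:16  n3:12  n4:4 → peak 16
Job 3@3: n1:16  n2:11  n3:12  n4:9 → peak 16
Best is Job 3@2, peak 16.

16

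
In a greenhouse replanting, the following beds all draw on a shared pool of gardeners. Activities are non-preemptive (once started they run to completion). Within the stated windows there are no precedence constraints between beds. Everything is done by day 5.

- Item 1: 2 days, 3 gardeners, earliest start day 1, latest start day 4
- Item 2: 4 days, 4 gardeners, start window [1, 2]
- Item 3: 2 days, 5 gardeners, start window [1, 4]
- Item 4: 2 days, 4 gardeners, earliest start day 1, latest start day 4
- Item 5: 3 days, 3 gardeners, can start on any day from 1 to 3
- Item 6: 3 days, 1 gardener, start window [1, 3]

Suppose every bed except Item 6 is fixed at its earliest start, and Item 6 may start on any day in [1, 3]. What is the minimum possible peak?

19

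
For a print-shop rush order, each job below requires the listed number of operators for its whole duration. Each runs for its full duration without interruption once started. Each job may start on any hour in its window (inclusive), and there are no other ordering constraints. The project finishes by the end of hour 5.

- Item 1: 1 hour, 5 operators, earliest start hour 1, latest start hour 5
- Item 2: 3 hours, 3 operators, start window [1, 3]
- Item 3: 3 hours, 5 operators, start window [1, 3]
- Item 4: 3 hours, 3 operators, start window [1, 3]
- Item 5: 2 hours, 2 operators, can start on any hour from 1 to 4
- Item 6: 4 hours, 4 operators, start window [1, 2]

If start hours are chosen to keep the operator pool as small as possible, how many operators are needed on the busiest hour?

Early-start (Item 1@1, Item 2@1, Item 3@1, Item 4@1, Item 5@1, Item 6@1) gives peak 22: h1:22  h2:17  h3:15  h4:4  h5:0.
Shift Item 4→2, Item 5→4, Item 6→2.
Schedule Item 1@1, Item 2@1, Item 3@1, Item 4@2, Item 5@4, Item 6@2: h1:13  h2:15  h3:15  h4:9  h5:6 — peak 15.

15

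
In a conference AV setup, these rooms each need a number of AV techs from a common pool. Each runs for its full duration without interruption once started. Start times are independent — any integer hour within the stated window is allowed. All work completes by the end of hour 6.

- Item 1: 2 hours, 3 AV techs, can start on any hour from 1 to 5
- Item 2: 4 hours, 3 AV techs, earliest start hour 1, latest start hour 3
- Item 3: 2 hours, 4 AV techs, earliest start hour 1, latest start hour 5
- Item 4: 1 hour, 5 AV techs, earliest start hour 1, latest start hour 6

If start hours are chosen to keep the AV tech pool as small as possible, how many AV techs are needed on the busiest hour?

7

Early-start (Item 1@1, Item 2@1, Item 3@1, Item 4@1) gives peak 15: h1:15  h2:10  h3:3  h4:3  h5:0  h6:0.
Shift Item 3→3, Item 4→5.
Schedule Item 1@1, Item 2@1, Item 3@3, Item 4@5: h1:6  h2:6  h3:7  h4:7  h5:5  h6:0 — peak 7.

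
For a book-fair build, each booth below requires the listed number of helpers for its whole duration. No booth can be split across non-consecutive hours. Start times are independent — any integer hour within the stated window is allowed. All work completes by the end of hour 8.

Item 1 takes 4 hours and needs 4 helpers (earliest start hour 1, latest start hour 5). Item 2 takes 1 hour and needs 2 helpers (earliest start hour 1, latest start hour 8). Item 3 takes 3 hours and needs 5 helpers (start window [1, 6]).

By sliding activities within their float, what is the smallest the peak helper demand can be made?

Early-start (Item 1@1, Item 2@1, Item 3@1) gives peak 11: h1:11  h2:9  h3:9  h4:4  h5:0  h6:0  h7:0  h8:0.
Shift Item 2→5, Item 3→6.
Schedule Item 1@1, Item 2@5, Item 3@6: h1:4  h2:4  h3:4  h4:4  h5:2  h6:5  h7:5  h8:5 — peak 5.
Total helper-hours = 33 over 8 hours ⇒ peak ≥ ⌈33/8⌉ = 5, so 5 is optimal.

5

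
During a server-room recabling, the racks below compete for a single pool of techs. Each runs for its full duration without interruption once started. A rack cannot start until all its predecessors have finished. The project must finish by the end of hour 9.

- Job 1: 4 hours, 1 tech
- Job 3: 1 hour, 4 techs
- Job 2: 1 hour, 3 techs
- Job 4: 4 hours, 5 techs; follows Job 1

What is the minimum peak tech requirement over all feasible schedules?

5

Early-start (Job 1@1, Job 3@1, Job 2@1, Job 4@5) gives peak 8: h1:8  h2:1  h3:1  h4:1  h5:5  h6:5  h7:5  h8:5  h9:0.
Shift Job 2→2.
Schedule Job 1@1, Job 3@1, Job 2@2, Job 4@5: h1:5  h2:4  h3:1  h4:1  h5:5  h6:5  h7:5  h8:5  h9:0 — peak 5.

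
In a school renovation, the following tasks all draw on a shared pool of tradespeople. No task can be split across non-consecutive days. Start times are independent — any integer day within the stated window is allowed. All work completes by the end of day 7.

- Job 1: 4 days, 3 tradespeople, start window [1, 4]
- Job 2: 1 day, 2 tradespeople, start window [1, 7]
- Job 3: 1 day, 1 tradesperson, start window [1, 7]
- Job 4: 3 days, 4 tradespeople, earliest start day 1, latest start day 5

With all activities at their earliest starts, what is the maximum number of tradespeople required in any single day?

10

Early-start schedule: Job 1@1, Job 2@1, Job 3@1, Job 4@1.
Load per day: day 1: 10, day 2: 7, day 3: 7, day 4: 3, day 5: 0, day 6: 0, day 7: 0.
Peak is 10.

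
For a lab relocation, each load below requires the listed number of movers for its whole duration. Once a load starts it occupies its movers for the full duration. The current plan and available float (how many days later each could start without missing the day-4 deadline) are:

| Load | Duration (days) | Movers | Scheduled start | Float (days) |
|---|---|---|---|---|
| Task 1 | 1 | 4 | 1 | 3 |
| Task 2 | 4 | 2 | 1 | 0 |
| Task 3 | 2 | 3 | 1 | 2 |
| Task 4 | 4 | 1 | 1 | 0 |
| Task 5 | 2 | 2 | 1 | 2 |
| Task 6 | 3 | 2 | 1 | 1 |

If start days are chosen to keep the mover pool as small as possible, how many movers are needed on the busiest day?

Early-start (Task 1@1, Task 2@1, Task 3@1, Task 4@1, Task 5@1, Task 6@1) gives peak 14: d1:14  d2:10  d3:5  d4:3.
Shift Task 3→3, Task 6→2.
Schedule Task 1@1, Task 2@1, Task 3@3, Task 4@1, Task 5@1, Task 6@2: d1:9  d2:7  d3:8  d4:8 — peak 9.

9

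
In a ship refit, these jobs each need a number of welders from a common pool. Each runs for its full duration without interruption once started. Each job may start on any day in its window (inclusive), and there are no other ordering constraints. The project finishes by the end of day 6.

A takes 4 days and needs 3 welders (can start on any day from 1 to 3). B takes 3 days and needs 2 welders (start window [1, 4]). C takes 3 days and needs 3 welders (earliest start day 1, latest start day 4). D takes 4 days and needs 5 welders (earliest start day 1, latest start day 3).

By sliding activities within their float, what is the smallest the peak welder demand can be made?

Early-start (A@1, B@1, C@1, D@1) gives peak 13: d1:13  d2:13  d3:13  d4:8  d5:0  d6:0.
Shift C→4.
Schedule A@1, B@1, C@4, D@1: d1:10  d2:10  d3:10  d4:11  d5:3  d6:3 — peak 11.

11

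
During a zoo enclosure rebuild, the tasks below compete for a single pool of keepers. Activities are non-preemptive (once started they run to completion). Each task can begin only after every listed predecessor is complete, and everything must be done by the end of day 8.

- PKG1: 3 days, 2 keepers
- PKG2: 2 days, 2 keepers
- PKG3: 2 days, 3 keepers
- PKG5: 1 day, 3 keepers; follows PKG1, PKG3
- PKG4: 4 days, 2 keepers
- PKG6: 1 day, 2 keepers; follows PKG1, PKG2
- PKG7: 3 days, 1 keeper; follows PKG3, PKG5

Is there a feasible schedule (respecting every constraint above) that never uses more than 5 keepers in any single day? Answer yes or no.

yes

Schedule PKG1@1, PKG2@1, PKG3@3, PKG5@5, PKG4@4, PKG6@6, PKG7@6: d1:4  d2:4  d3:5  d4:5  d5:5  d6:5  d7:3  d8:1 — peak 5 ≤ 5.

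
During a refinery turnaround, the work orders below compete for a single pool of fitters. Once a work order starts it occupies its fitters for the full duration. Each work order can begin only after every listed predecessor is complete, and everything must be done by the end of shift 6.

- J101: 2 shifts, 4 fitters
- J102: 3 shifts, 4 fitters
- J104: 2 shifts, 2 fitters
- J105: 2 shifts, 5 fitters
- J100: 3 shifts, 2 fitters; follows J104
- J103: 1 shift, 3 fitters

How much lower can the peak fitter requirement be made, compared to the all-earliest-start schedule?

9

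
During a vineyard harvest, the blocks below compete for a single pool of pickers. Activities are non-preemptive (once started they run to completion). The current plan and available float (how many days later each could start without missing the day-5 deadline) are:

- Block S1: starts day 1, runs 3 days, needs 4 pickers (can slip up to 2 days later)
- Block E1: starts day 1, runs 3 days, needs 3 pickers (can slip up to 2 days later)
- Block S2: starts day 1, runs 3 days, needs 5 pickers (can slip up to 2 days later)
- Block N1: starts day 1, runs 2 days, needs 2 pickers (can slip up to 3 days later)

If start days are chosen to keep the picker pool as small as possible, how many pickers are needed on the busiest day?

12

Early-start (Block S1@1, Block E1@1, Block S2@1, Block N1@1) gives peak 14: d1:14  d2:14  d3:12  d4:0  d5:0.
Shift Block N1→4.
Schedule Block S1@1, Block E1@1, Block S2@1, Block N1@4: d1:12  d2:12  d3:12  d4:2  d5:2 — peak 12.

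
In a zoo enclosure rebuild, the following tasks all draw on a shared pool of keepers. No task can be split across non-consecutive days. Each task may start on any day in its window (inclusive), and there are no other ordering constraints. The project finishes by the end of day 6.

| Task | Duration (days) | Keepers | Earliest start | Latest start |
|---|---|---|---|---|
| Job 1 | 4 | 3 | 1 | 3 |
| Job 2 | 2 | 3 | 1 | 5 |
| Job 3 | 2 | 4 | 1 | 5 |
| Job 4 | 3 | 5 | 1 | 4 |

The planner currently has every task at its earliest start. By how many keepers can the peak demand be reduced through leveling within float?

7

Early-start peak: d1:15  d2:15  d3:8  d4:3  d5:0  d6:0 ⇒ 15.
Leveled (Job 1@1, Job 2@4, Job 3@5, Job 4@1): d1:8  d2:8  d3:8  d4:6  d5:7  d6:4 ⇒ 8.
Reduction 15 − 8 = 7.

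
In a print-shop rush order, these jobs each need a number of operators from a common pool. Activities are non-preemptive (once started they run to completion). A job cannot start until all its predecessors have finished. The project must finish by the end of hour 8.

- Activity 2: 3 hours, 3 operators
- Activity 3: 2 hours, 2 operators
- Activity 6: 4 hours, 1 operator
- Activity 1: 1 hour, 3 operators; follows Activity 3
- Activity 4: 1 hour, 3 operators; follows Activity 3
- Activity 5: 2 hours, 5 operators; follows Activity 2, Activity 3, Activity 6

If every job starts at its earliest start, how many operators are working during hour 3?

At early start, hour 3 has: Activity 2, Activity 6, Activity 1, Activity 4.
Demand: 3 + 1 + 3 + 3 = 10.

10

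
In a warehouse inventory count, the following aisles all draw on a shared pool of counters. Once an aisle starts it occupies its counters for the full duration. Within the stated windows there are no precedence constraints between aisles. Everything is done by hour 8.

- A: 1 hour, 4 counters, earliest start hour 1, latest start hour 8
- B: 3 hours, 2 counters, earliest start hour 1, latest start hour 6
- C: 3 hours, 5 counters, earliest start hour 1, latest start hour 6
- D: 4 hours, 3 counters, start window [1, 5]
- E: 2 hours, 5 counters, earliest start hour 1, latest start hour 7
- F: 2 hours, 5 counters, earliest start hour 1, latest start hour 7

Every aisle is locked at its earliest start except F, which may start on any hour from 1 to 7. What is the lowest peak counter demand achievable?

F@1: h1:24  h2:20  h3:10  h4:3  h5:0  h6:0  h7:0  h8:0 → peak 24
F@2: h1:19  h2:20  h3:15  h4:3  h5:0  h6:0  h7:0  h8:0 → peak 20
F@3: h1:19  h2:15  h3:15  h4:8  h5:0  h6:0  h7:0  h8:0 → peak 19
F@4: h1:19  h2:15  h3:10  h4:8  h5:5  h6:0  h7:0  h8:0 → peak 19
F@5: h1:19  h2:15  h3:10  h4:3  h5:5  h6:5  h7:0  h8:0 → peak 19
F@6: h1:19  h2:15  h3:10  h4:3  h5:0  h6:5  h7:5  h8:0 → peak 19
F@7: h1:19  h2:15  h3:10  h4:3  h5:0  h6:0  h7:5  h8:5 → peak 19
Best is F@3, peak 19.

19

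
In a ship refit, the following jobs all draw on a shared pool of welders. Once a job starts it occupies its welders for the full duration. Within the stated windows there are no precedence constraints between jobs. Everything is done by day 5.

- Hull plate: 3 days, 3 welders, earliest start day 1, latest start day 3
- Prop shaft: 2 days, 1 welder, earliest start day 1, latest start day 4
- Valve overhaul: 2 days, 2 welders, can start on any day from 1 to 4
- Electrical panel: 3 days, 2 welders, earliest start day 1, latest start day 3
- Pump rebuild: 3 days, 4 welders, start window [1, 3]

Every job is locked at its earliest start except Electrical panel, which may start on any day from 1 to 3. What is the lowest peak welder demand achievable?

Electrical panel@1: d1:12  d2:12  d3:9  d4:0  d5:0 → peak 12
Electrical panel@2: d1:10  d2:12  d3:9  d4:2  d5:0 → peak 12
Electrical panel@3: d1:10  d2:10  d3:9  d4:2  d5:2 → peak 10
Best is Electrical panel@3, peak 10.

10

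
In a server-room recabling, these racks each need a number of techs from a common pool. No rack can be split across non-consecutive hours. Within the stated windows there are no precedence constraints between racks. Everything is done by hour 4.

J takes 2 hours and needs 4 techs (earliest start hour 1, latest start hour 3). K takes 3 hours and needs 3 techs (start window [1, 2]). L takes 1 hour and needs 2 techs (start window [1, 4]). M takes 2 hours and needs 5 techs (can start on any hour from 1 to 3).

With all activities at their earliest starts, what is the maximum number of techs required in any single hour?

14

Early-start schedule: J@1, K@1, L@1, M@1.
Load per hour: hour 1: 14, hour 2: 12, hour 3: 3, hour 4: 0.
Peak is 14.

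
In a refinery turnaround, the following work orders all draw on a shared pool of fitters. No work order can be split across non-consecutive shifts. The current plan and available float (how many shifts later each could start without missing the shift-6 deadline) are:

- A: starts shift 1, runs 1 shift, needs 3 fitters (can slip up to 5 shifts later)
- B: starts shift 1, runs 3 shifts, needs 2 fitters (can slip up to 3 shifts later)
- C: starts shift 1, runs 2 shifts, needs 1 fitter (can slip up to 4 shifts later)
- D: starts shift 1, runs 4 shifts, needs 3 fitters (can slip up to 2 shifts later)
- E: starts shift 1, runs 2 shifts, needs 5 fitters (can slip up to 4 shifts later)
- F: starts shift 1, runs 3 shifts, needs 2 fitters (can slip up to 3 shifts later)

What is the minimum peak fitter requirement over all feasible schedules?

Early-start (A@1, B@1, C@1, D@1, E@1, F@1) gives peak 16: s1:16  s2:13  s3:7  s4:3  s5:0  s6:0.
Shift B→2, E→5, F→3.
Schedule A@1, B@2, C@1, D@1, E@5, F@3: s1:7  s2:6  s3:7  s4:7  s5:7  s6:5 — peak 7.
Total fitter-shifts = 39 over 6 shifts ⇒ peak ≥ ⌈39/6⌉ = 7, so 7 is optimal.

7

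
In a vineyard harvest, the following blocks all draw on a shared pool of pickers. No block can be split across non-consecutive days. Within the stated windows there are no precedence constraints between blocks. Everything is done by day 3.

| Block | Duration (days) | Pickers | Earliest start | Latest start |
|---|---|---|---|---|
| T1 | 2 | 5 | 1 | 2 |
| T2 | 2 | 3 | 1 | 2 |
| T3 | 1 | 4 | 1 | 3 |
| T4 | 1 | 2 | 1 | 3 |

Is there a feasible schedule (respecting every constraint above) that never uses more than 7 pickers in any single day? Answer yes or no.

no

Total picker-days = 22; over 3 days the average is 22/3 > 7, so some day must exceed 7.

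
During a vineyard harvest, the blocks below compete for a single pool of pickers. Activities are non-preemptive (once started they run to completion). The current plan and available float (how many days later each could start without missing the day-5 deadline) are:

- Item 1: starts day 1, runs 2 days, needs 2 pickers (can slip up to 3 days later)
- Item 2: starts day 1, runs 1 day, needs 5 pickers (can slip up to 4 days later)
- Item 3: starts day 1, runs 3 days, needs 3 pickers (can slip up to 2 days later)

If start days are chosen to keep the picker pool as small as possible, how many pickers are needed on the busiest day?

Early-start (Item 1@1, Item 2@1, Item 3@1) gives peak 10: d1:10  d2:5  d3:3  d4:0  d5:0.
Shift Item 2→4.
Schedule Item 1@1, Item 2@4, Item 3@1: d1:5  d2:5  d3:3  d4:5  d5:0 — peak 5.

5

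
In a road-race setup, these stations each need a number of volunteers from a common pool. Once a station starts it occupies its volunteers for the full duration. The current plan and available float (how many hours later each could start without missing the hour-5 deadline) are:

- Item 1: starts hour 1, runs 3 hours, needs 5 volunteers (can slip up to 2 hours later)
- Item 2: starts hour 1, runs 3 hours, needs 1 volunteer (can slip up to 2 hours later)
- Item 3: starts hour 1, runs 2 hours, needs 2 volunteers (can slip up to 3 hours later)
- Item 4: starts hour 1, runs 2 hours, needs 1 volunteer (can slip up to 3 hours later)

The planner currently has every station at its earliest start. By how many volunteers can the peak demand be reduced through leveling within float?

Early-start peak: h1:9  h2:9  h3:6  h4:0  h5:0 ⇒ 9.
Leveled (Item 1@1, Item 2@1, Item 3@4, Item 4@4): h1:6  h2:6  h3:6  h4:3  h5:3 ⇒ 6.
Reduction 9 − 6 = 3.

3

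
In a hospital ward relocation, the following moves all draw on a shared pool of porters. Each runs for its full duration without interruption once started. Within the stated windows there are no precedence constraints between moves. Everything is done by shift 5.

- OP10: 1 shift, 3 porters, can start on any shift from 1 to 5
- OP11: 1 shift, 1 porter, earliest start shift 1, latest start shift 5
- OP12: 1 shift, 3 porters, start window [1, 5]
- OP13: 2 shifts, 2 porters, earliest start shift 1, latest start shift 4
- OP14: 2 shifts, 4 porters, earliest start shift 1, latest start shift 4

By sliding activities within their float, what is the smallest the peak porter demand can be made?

Early-start (OP10@1, OP11@1, OP12@1, OP13@1, OP14@1) gives peak 13: s1:13  s2:6  s3:0  s4:0  s5:0.
Shift OP12→2, OP13→2, OP14→4.
Schedule OP10@1, OP11@1, OP12@2, OP13@2, OP14@4: s1:4  s2:5  s3:2  s4:4  s5:4 — peak 5.

5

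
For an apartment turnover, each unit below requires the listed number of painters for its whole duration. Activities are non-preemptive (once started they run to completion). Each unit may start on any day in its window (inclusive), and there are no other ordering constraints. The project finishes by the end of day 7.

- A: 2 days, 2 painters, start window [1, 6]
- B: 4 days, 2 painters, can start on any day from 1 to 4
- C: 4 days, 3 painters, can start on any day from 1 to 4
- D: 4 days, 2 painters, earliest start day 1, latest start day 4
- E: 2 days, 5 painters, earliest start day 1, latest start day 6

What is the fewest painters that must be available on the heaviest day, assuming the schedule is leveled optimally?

7

Early-start (A@1, B@1, C@1, D@1, E@1) gives peak 14: d1:14  d2:14  d3:7  d4:7  d5:0  d6:0  d7:0.
Shift D→3, E→5.
Schedule A@1, B@1, C@1, D@3, E@5: d1:7  d2:7  d3:7  d4:7  d5:7  d6:7  d7:0 — peak 7.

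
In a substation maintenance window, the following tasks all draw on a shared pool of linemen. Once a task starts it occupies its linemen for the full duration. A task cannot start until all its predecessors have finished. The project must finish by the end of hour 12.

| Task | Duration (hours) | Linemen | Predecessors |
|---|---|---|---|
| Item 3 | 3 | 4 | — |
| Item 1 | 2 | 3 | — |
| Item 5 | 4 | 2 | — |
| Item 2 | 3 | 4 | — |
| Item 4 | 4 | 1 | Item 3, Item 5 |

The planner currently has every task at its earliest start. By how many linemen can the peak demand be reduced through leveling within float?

Early-start peak: h1:13  h2:13  h3:10  h4:2  h5:1  h6:1  h7:1  h8:1  h9:0  h10:0  h11:0  h12:0 ⇒ 13.
Leveled (Item 3@1, Item 1@4, Item 5@4, Item 2@8, Item 4@8): h1:4  h2:4  h3:4  h4:5  h5:5  h6:2  h7:2  h8:5  h9:5  h10:5  h11:1  h12:0 ⇒ 5.
Reduction 13 − 5 = 8.

8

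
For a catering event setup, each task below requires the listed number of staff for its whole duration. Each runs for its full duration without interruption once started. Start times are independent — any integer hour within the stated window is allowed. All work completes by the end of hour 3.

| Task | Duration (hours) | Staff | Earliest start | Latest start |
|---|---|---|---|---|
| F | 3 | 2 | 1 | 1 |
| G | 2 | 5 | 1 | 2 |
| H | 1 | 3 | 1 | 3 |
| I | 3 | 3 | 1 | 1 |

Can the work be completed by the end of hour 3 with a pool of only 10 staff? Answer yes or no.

yes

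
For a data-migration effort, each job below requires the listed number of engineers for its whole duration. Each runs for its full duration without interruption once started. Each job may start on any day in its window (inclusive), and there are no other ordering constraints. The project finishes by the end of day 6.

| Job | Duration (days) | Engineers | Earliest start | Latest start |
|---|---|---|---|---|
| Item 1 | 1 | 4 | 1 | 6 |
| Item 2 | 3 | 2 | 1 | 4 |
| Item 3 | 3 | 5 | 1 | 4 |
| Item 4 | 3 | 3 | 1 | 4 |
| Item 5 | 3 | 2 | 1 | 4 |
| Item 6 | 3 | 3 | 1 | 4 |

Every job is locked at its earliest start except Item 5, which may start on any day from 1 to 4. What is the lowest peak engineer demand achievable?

17

Item 5@1: d1:19  d2:15  d3:15  d4:0  d5:0  d6:0 → peak 19
Item 5@2: d1:17  d2:15  d3:15  d4:2  d5:0  d6:0 → peak 17
Item 5@3: d1:17  d2:13  d3:15  d4:2  d5:2  d6:0 → peak 17
Item 5@4: d1:17  d2:13  d3:13  d4:2  d5:2  d6:2 → peak 17
Best is Item 5@2, peak 17.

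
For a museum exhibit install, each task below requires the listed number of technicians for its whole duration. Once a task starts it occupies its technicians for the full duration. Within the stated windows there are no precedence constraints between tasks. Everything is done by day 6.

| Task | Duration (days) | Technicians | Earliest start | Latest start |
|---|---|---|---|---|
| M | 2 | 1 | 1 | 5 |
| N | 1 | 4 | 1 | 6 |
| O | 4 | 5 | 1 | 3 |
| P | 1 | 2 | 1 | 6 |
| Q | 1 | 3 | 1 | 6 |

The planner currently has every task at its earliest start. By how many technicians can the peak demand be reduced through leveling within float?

9

Early-start peak: d1:15  d2:6  d3:5  d4:5  d5:0  d6:0 ⇒ 15.
Leveled (M@1, N@1, O@2, P@6, Q@6): d1:5  d2:6  d3:5  d4:5  d5:5  d6:5 ⇒ 6.
Reduction 15 − 6 = 9.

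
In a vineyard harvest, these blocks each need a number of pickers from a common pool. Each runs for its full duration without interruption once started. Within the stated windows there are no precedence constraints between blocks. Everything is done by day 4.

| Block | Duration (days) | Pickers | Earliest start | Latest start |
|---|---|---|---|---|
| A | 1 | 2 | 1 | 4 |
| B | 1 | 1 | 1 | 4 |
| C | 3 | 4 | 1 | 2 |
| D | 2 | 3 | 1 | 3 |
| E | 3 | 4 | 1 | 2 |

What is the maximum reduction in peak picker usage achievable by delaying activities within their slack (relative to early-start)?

3

Early-start peak: d1:14  d2:11  d3:8  d4:0 ⇒ 14.
Leveled (A@1, B@1, C@1, D@1, E@2): d1:10  d2:11  d3:8  d4:4 ⇒ 11.
Reduction 14 − 11 = 3.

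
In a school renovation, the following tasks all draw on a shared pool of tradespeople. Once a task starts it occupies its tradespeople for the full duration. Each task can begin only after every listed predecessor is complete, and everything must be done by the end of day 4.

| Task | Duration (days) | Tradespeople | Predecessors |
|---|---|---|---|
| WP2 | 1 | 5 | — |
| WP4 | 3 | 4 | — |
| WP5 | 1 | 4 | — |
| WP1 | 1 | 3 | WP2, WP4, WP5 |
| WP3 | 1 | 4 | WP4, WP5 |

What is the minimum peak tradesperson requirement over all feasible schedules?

9

Early-start (WP2@1, WP4@1, WP5@1, WP1@4, WP3@4) gives peak 13: d1:13  d2:4  d3:4  d4:7.
Shift WP5→2.
Schedule WP2@1, WP4@1, WP5@2, WP1@4, WP3@4: d1:9  d2:8  d3:4  d4:7 — peak 9.
No arrangement of the 9 feasible schedules does better.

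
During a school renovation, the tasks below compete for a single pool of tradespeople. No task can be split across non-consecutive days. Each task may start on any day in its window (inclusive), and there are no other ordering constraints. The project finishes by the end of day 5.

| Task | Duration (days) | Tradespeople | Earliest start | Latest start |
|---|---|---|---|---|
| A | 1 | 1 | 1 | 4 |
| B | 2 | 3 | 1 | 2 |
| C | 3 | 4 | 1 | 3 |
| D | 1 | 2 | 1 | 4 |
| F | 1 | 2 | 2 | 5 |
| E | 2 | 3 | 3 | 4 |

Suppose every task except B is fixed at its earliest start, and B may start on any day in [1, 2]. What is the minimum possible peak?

B@1: d1:10  d2:9  d3:7  d4:3  d5:0 → peak 10
B@2: d1:7  d2:9  d3:10  d4:3  d5:0 → peak 10
Best is B@1, peak 10.

10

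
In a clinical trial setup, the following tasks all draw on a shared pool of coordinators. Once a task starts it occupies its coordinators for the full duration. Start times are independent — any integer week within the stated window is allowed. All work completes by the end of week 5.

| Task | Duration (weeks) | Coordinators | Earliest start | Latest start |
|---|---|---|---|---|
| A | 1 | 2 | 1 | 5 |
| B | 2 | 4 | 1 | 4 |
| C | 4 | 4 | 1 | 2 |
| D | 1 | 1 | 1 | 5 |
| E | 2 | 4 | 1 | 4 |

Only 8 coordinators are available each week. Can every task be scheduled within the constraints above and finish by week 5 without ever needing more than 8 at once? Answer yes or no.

yes

Schedule A@1, B@1, C@2, D@1, E@3: w1:7  w2:8  w3:8  w4:8  w5:4 — peak 8 ≤ 8.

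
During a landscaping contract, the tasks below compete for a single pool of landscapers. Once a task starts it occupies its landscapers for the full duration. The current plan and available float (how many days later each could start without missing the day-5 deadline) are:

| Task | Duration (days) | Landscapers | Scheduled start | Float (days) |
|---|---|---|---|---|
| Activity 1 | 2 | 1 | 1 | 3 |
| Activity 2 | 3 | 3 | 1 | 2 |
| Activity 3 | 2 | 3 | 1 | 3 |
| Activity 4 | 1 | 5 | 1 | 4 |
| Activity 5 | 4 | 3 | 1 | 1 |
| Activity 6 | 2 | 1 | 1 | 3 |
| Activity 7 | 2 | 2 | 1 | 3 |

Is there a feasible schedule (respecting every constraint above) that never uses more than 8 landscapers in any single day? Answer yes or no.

Schedule Activity 1@1, Activity 2@1, Activity 3@4, Activity 4@5, Activity 5@1, Activity 6@1, Activity 7@3: d1:8  d2:8  d3:8  d4:8  d5:8 — peak 8 ≤ 8.

yes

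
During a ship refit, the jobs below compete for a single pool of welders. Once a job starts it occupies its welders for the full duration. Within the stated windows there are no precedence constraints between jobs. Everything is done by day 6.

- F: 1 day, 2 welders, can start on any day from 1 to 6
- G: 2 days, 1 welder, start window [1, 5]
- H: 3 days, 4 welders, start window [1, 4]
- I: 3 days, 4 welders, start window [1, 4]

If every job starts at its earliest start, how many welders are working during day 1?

11

At early start, day 1 has: F, G, H, I.
Demand: 2 + 1 + 4 + 4 = 11.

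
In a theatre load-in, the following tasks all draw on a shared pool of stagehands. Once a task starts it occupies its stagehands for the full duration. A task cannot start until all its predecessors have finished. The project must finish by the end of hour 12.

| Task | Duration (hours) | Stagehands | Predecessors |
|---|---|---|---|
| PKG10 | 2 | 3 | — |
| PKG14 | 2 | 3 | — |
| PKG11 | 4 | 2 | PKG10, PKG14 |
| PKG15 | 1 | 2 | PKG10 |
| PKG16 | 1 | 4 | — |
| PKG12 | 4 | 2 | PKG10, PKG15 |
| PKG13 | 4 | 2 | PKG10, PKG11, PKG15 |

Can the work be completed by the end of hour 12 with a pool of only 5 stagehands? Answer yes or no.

The minimum achievable peak is 6; 5 < 6, so no feasible schedule stays within the cap.

no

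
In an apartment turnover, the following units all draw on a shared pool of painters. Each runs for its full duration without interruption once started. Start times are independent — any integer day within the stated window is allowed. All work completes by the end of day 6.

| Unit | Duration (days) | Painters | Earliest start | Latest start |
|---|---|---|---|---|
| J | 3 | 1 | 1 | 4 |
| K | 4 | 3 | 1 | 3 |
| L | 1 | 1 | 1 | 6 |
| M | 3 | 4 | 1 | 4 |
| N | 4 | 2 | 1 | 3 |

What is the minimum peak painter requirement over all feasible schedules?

Early-start (J@1, K@1, L@1, M@1, N@1) gives peak 11: d1:11  d2:10  d3:10  d4:5  d5:0  d6:0.
Shift M→4.
Schedule J@1, K@1, L@1, M@4, N@1: d1:7  d2:6  d3:6  d4:9  d5:4  d6:4 — peak 9.

9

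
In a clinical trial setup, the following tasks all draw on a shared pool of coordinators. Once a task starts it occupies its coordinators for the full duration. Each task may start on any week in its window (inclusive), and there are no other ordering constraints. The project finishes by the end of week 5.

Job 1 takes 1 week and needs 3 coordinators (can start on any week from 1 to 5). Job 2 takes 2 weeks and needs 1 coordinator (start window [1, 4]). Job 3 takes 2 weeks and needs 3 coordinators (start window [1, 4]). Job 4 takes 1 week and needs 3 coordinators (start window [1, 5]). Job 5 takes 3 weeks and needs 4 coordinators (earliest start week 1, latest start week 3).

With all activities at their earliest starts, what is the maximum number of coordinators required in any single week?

14

Early-start schedule: Job 1@1, Job 2@1, Job 3@1, Job 4@1, Job 5@1.
Load per week: week 1: 14, week 2: 8, week 3: 4, week 4: 0, week 5: 0.
Peak is 14.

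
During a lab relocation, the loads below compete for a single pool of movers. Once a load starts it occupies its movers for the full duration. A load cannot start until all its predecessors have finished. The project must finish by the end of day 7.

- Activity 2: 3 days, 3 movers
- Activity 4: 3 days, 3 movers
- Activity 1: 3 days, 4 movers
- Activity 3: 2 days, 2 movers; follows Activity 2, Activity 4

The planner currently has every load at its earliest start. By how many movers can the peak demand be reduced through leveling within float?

4

Early-start peak: d1:10  d2:10  d3:10  d4:2  d5:2  d6:0  d7:0 ⇒ 10.
Leveled (Activity 2@1, Activity 4@1, Activity 1@4, Activity 3@4): d1:6  d2:6  d3:6  d4:6  d5:6  d6:4  d7:0 ⇒ 6.
Reduction 10 − 6 = 4.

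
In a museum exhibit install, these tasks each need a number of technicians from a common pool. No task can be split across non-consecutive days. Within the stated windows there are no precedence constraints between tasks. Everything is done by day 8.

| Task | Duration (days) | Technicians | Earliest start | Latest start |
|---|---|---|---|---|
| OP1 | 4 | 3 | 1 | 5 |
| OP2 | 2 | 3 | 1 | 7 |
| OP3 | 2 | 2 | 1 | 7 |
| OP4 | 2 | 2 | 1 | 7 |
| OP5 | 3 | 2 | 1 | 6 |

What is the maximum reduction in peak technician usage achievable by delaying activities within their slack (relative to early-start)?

7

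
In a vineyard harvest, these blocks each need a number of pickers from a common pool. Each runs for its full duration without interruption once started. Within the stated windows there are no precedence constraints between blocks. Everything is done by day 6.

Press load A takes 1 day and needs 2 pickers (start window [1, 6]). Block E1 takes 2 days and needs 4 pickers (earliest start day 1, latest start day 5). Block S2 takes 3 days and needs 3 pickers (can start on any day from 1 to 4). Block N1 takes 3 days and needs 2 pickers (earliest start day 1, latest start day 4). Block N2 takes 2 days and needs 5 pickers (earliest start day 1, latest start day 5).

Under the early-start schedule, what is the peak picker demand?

16

Early-start schedule: Press load A@1, Block E1@1, Block S2@1, Block N1@1, Block N2@1.
Load per day: day 1: 16, day 2: 14, day 3: 5, day 4: 0, day 5: 0, day 6: 0.
Peak is 16.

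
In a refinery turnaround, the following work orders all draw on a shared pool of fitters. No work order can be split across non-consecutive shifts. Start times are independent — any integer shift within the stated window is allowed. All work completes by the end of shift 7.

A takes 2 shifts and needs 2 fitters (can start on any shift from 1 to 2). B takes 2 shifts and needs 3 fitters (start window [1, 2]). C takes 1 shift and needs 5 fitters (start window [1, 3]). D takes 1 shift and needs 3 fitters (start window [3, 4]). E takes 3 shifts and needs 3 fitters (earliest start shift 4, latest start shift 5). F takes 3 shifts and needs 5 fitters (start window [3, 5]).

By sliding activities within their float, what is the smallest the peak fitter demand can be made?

8

Early-start (A@1, B@1, C@1, D@3, E@4, F@3) gives peak 10: s1:10  s2:5  s3:8  s4:8  s5:8  s6:3  s7:0.
Shift C→3, F→4.
Schedule A@1, B@1, C@3, D@3, E@4, F@4: s1:5  s2:5  s3:8  s4:8  s5:8  s6:8  s7:0 — peak 8.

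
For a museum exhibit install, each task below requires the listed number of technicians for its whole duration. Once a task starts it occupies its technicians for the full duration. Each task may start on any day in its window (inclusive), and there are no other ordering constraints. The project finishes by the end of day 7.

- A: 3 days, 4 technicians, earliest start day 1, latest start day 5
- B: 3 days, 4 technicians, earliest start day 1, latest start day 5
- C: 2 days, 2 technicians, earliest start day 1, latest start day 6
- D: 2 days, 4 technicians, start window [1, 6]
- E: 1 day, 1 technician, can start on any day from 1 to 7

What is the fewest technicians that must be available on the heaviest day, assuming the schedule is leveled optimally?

8

Early-start (A@1, B@1, C@1, D@1, E@1) gives peak 15: d1:15  d2:14  d3:8  d4:0  d5:0  d6:0  d7:0.
Shift C→4, D→4, E→4.
Schedule A@1, B@1, C@4, D@4, E@4: d1:8  d2:8  d3:8  d4:7  d5:6  d6:0  d7:0 — peak 8.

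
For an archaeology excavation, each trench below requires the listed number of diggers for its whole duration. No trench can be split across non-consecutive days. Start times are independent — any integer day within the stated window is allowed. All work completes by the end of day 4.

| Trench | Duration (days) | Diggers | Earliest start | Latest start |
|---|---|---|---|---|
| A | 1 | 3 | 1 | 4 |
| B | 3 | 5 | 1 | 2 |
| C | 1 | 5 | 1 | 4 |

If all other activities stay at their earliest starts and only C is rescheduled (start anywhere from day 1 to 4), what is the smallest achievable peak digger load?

C@1: d1:13  d2:5  d3:5  d4:0 → peak 13
C@2: d1:8  d2:10  d3:5  d4:0 → peak 10
C@3: d1:8  d2:5  d3:10  d4:0 → peak 10
C@4: d1:8  d2:5  d3:5  d4:5 → peak 8
Best is C@4, peak 8.

8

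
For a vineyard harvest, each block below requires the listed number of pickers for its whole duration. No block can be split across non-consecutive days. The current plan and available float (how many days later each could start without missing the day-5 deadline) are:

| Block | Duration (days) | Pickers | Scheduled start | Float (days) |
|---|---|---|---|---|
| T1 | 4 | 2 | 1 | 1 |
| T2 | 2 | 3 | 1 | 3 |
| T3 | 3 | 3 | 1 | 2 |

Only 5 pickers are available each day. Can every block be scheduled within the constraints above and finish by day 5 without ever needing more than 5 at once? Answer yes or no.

yes

Schedule T1@1, T2@1, T3@3: d1:5  d2:5  d3:5  d4:5  d5:3 — peak 5 ≤ 5.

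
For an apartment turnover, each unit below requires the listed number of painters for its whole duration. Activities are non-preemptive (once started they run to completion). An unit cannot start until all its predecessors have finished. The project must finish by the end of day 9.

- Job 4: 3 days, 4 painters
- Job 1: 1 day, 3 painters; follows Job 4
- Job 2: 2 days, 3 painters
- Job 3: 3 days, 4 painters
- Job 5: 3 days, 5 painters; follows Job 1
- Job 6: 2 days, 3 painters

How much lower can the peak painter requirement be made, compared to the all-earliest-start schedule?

Early-start peak: d1:14  d2:14  d3:8  d4:3  d5:5  d6:5  d7:5  d8:0  d9:0 ⇒ 14.
Leveled (Job 4@1, Job 1@4, Job 2@1, Job 3@4, Job 5@7, Job 6@5): d1:7  d2:7  d3:4  d4:7  d5:7  d6:7  d7:5  d8:5  d9:5 ⇒ 7.
Reduction 14 − 7 = 7.

7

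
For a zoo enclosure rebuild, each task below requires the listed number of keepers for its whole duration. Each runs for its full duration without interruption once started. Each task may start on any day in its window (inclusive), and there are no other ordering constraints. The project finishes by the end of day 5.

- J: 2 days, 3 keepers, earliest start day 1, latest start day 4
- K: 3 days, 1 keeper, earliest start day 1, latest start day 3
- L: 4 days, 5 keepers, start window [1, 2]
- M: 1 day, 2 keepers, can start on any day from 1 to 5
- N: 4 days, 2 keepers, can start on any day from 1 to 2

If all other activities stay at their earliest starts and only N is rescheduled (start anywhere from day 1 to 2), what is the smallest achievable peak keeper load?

11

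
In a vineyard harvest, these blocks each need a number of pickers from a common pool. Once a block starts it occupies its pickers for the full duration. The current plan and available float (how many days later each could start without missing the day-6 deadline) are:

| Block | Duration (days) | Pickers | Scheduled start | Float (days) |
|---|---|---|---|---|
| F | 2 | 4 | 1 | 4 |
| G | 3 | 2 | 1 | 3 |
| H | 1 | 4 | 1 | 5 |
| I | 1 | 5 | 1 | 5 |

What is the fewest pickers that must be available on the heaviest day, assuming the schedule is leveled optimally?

6

Early-start (F@1, G@1, H@1, I@1) gives peak 15: d1:15  d2:6  d3:2  d4:0  d5:0  d6:0.
Shift H→3, I→4.
Schedule F@1, G@1, H@3, I@4: d1:6  d2:6  d3:6  d4:5  d5:0  d6:0 — peak 6.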